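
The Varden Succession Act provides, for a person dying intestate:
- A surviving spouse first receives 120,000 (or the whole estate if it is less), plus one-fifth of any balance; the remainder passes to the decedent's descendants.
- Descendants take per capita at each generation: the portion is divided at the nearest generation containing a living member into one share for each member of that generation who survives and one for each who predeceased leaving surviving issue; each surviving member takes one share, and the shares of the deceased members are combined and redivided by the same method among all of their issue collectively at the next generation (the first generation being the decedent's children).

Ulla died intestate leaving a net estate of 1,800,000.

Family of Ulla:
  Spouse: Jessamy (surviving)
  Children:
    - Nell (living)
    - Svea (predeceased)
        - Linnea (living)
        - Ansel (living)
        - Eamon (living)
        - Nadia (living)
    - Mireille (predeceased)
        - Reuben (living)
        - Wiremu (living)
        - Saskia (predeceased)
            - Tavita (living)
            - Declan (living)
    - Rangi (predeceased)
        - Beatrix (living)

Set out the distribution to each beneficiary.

Jessamy first takes 120,000, leaving a balance of 1,680,000. Jessamy then takes one-fifth of the balance (336,000), for a total of 456,000. The remaining 1,344,000 passes to the descendants.
The descendants' portion (1,344,000) is divided at the children's generation into 4 shares of 336,000. Nell takes 336,000. The 3 shares of the deceased (Svea, Mireille, and Rangi) are combined into a pool of 1,008,000.
That pool (1,008,000) is divided at the grandchildren's generation into 8 shares of 126,000. Linnea, Ansel, Eamon, Nadia, Reuben, Wiremu, and Beatrix each take 126,000. The remaining share for the deceased Saskia (126,000) is carried to the next generation.
That pool (126,000) is divided at the great-grandchildren's generation equally among Tavita and Declan: 63,000 each.

Jessamy: 456,000; Nell: 336,000; Linnea: 126,000; Ansel: 126,000; Eamon: 126,000; Nadia: 126,000; Reuben: 126,000; Wiremu: 126,000; Tavita: 63,000; Declan: 63,000; Beatrix: 126,000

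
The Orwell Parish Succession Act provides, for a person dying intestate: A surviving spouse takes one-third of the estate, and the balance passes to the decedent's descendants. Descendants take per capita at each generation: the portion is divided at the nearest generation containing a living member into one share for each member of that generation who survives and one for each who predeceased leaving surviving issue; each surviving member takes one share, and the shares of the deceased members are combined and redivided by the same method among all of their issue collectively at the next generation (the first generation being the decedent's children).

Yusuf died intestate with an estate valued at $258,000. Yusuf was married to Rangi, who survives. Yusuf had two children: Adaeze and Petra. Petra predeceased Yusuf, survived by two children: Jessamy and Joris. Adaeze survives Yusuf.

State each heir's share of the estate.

Rangi takes one-third of $258,000 = $86,000. The remaining $172,000 passes to the descendants.
The descendants' portion ($172,000) is divided at the children's generation into 2 shares of $86,000. Adaeze takes $86,000. The remaining share for the deceased Petra ($86,000) is carried to the next generation.
That pool ($86,000) is divided at the grandchildren's generation equally among Jessamy and Joris: $43,000 each.

Rangi: $86,000; Adaeze: $86,000; Jessamy: $43,000; Joris: $43,000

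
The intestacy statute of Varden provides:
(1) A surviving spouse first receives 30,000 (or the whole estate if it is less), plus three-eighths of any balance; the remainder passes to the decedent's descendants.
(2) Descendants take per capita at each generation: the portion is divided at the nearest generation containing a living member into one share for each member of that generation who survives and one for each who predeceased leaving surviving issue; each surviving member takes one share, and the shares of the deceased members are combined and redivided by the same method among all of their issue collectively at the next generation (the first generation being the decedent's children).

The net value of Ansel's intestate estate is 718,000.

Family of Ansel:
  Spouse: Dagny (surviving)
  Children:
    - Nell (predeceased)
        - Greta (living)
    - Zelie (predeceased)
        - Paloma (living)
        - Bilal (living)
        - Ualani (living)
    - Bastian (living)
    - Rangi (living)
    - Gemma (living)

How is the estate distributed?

Dagny: 288,000; Greta: 43,000; Paloma: 43,000; Bilal: 43,000; Ualani: 43,000; Bastian: 86,000; Rangi: 86,000; Gemma: 86,000

Dagny first takes 30,000, leaving a balance of 688,000. Dagny then takes three-eighths of the balance (258,000), for a total of 288,000. The remaining 430,000 passes to the descendants.
The descendants' portion (430,000) is divided at the children's generation into 5 shares of 86,000. Bastian, Rangi, and Gemma each take 86,000. The 2 shares of the deceased (Nell and Zelie) are combined into a pool of 172,000.
That pool (172,000) is divided at the grandchildren's generation equally among Greta, Paloma, Bilal, and Ualani: 43,000 each.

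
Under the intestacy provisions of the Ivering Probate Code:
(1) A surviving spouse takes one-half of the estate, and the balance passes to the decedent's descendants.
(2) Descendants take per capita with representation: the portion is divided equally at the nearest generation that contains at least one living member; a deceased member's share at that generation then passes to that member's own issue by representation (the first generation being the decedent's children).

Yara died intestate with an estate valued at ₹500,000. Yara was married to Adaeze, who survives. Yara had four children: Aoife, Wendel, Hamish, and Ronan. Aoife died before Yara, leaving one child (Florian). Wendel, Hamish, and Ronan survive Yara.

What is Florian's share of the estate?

Adaeze takes one-half of ₹500,000 = ₹250,000. The remaining ₹250,000 passes to the descendants.
The descendants' portion (₹250,000) is divided into 4 shares of ₹62,500: Wendel, Hamish, and Ronan each take ₹62,500; Aoife's ₹62,500 share passes to Aoife's issue.
Aoife's share (₹62,500) passes entirely to Florian.

Florian receives ₹62,500.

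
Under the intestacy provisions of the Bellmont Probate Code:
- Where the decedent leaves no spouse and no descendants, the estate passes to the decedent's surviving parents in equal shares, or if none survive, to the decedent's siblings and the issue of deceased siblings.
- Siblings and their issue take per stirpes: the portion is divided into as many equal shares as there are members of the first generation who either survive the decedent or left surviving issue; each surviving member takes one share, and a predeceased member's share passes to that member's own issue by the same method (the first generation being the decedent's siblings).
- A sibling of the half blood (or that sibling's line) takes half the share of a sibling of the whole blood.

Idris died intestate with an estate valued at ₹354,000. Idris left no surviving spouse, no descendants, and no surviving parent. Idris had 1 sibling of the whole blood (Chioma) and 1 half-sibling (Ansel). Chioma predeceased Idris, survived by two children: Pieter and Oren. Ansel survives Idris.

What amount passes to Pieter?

Pieter receives ₹118,000.

The entire ₹354,000 passes to the siblings and their issue.
Counting each half-blood sibling's line as half a unit, there are 3/2 units in ₹354,000, so one unit is ₹236,000. Whole-blood lines (Chioma) take ₹236,000 each; half-blood lines (Ansel) take ₹118,000 each.
Chioma's share (₹236,000) is divided into 2 shares of ₹118,000: Pieter and Oren each take ₹118,000.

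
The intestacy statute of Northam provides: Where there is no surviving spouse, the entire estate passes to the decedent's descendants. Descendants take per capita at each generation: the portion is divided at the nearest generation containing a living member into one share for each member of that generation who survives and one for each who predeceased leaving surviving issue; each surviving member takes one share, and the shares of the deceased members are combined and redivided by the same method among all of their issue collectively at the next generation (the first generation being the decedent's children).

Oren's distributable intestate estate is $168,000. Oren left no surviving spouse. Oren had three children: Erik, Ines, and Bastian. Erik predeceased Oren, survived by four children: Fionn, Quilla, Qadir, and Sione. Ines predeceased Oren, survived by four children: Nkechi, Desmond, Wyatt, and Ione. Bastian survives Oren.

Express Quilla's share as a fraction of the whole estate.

The entire $168,000 passes to the descendants.
That amount ($168,000) is divided at the children's generation into 3 shares of $56,000. Bastian takes $56,000. The 2 shares of the deceased (Erik and Ines) are combined into a pool of $112,000.
That pool ($112,000) is divided at the grandchildren's generation equally among Fionn, Quilla, Qadir, Sione, Nkechi, Desmond, Wyatt, and Ione: $14,000 each.

Quilla receives 1/12 of the estate.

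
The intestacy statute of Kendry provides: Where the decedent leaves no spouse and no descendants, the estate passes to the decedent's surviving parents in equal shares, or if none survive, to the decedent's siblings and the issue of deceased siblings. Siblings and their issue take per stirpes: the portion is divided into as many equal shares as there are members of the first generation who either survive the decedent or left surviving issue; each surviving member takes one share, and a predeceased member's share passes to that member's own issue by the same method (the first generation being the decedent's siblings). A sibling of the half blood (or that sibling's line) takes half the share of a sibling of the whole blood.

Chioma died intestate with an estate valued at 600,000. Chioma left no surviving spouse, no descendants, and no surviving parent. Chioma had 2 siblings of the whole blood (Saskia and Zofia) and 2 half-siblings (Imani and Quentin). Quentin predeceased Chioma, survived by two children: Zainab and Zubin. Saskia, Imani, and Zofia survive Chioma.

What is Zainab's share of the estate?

The entire 600,000 passes to the siblings and their issue.
Counting each half-blood sibling's line as half a unit, there are 3 units in 600,000, so one unit is 200,000. Whole-blood lines (Saskia and Zofia) take 200,000 each; half-blood lines (Imani and Quentin) take 100,000 each.
Quentin's share (100,000) is divided into 2 shares of 50,000: Zainab and Zubin each take 50,000.

Zainab receives 50,000.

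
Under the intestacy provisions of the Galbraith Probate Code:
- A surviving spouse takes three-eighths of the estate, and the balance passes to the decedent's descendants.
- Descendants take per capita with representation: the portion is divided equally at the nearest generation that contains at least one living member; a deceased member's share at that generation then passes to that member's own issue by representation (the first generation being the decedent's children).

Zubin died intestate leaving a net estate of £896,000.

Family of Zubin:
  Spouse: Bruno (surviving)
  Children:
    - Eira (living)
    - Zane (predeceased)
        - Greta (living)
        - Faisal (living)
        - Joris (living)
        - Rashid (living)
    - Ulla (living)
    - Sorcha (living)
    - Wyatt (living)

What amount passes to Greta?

Greta receives £28,000.

Bruno takes three-eighths of £896,000 = £336,000. The remaining £560,000 passes to the descendants.
The descendants' portion (£560,000) is divided into 5 shares of £112,000: Eira, Ulla, Sorcha, and Wyatt each take £112,000; Zane's £112,000 share passes to Zane's issue.
Zane's share (£112,000) is divided into 4 shares of £28,000: Greta, Faisal, Joris, and Rashid each take £28,000.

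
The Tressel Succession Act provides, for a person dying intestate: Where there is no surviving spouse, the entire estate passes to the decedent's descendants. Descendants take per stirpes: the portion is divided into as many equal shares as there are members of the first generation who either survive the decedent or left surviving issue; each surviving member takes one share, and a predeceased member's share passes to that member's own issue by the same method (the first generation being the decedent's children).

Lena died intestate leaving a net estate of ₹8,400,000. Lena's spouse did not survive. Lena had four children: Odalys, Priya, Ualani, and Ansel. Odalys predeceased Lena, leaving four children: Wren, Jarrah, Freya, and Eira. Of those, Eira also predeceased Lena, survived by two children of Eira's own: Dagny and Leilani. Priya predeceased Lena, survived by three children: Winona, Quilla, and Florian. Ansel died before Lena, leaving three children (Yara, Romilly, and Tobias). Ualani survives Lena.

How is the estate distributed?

Wren: ₹525,000; Jarrah: ₹525,000; Freya: ₹525,000; Dagny: ₹262,500; Leilani: ₹262,500; Winona: ₹700,000; Quilla: ₹700,000; Florian: ₹700,000; Ualani: ₹2,100,000; Yara: ₹700,000; Romilly: ₹700,000; Tobias: ₹700,000

The entire ₹8,400,000 passes to the descendants.
That amount (₹8,400,000) is divided into 4 shares of ₹2,100,000: Ualani takes ₹2,100,000; Odalys's ₹2,100,000 share passes to Odalys's issue; Priya's ₹2,100,000 share passes to Priya's issue; Ansel's ₹2,100,000 share passes to Ansel's issue.
Odalys's share (₹2,100,000) is divided into 4 shares of ₹525,000: Wren, Jarrah, and Freya each take ₹525,000; Eira's ₹525,000 share passes to Eira's issue.
Eira's share (₹525,000) is divided into 2 shares of ₹262,500: Dagny and Leilani each take ₹262,500.
Priya's share (₹2,100,000) is divided into 3 shares of ₹700,000: Winona, Quilla, and Florian each take ₹700,000.
Ansel's share (₹2,100,000) is divided into 3 shares of ₹700,000: Yara, Romilly, and Tobias each take ₹700,000.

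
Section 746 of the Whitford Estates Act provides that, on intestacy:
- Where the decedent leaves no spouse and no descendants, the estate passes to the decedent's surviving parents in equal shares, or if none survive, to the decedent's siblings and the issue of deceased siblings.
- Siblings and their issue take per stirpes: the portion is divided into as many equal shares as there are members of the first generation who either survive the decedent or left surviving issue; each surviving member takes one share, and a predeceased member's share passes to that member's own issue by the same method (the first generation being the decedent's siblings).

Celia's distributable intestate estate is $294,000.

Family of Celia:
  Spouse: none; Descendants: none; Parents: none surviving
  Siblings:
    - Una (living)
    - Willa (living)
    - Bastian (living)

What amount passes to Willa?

Willa receives $98,000.

The entire $294,000 passes to the siblings and their issue.
That amount ($294,000) is divided into 3 shares of $98,000: Una, Willa, and Bastian each take $98,000.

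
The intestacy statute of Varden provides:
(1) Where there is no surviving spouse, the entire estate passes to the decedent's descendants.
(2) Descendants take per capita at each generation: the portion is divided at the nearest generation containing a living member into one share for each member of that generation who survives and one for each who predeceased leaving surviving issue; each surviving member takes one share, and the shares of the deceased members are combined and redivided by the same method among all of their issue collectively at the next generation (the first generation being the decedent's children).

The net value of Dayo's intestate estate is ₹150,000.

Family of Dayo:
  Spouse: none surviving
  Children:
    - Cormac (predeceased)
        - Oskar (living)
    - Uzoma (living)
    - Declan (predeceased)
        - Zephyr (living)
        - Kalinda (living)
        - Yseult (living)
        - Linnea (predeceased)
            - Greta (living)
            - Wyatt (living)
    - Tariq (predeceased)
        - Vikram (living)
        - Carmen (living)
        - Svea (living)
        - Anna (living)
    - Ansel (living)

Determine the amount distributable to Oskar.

The entire ₹150,000 passes to the descendants.
That amount (₹150,000) is divided at the children's generation into 5 shares of ₹30,000. Uzoma and Ansel each take ₹30,000. The 3 shares of the deceased (Cormac, Declan, and Tariq) are combined into a pool of ₹90,000.
That pool (₹90,000) is divided at the grandchildren's generation into 9 shares of ₹10,000. Oskar, Zephyr, Kalinda, Yseult, Vikram, Carmen, Svea, and Anna each take ₹10,000. The remaining share for the deceased Linnea (₹10,000) is carried to the next generation.
That pool (₹10,000) is divided at the great-grandchildren's generation equally among Greta and Wyatt: ₹5,000 each.

Oskar receives ₹10,000.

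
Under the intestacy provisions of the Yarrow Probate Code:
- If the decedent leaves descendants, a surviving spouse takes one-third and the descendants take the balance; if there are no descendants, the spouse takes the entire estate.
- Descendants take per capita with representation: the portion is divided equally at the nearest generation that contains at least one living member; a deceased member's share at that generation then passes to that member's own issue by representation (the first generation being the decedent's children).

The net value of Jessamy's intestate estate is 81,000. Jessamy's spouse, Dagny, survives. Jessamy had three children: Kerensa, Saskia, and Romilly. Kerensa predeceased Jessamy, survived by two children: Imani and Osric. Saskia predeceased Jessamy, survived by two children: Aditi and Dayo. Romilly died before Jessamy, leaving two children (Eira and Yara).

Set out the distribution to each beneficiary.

Dagny takes one-third of 81,000 = 27,000. The remaining 54,000 passes to the descendants.
No child survives, so the initial division is made at the grandchildren's generation.
The descendants' portion (54,000) is divided into 6 shares of 9,000: Imani, Osric, Aditi, Dayo, Eira, and Yara each take 9,000.

Dagny: 27,000; Imani: 9,000; Osric: 9,000; Aditi: 9,000; Dayo: 9,000; Eira: 9,000; Yara: 9,000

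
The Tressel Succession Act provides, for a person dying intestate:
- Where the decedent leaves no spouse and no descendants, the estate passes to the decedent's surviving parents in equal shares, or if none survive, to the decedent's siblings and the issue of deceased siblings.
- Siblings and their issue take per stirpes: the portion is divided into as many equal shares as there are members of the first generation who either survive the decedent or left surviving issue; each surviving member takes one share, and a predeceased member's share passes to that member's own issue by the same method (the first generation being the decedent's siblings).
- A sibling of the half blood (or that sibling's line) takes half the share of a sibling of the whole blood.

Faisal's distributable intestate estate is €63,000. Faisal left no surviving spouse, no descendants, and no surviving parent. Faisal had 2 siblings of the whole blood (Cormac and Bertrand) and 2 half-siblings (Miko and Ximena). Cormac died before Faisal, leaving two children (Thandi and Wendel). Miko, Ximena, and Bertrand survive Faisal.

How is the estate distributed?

The entire €63,000 passes to the siblings and their issue.
Counting each half-blood sibling's line as half a unit, there are 3 units in €63,000, so one unit is €21,000. Whole-blood lines (Cormac and Bertrand) take €21,000 each; half-blood lines (Miko and Ximena) take €10,500 each.
Cormac's share (€21,000) is divided into 2 shares of €10,500: Thandi and Wendel each take €10,500.

Miko: €10,500; Ximena: €10,500; Thandi: €10,500; Wendel: €10,500; Bertrand: €21,000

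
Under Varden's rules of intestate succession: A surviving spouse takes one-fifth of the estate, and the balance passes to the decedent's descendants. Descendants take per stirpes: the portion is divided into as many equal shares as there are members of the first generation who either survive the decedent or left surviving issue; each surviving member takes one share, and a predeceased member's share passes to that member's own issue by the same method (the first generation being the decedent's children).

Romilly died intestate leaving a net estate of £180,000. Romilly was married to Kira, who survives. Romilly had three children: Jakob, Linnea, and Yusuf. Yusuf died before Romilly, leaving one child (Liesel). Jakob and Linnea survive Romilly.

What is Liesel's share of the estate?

Kira takes one-fifth of £180,000 = £36,000. The remaining £144,000 passes to the descendants.
The descendants' portion (£144,000) is divided into 3 shares of £48,000: Jakob and Linnea each take £48,000; Yusuf's £48,000 share passes to Yusuf's issue.
Yusuf's share (£48,000) passes entirely to Liesel.

Liesel receives £48,000.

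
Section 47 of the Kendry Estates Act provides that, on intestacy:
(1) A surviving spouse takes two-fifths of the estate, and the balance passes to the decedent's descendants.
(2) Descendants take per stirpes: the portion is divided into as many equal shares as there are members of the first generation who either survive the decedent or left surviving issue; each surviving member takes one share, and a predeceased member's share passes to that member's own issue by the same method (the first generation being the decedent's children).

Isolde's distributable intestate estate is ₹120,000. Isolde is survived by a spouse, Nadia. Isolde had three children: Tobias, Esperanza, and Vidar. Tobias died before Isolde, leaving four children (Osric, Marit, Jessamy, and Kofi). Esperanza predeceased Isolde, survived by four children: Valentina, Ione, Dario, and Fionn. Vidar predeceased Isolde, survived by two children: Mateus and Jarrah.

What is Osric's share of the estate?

Osric receives ₹6,000.

Nadia takes two-fifths of ₹120,000 = ₹48,000. The remaining ₹72,000 passes to the descendants.
The descendants' portion (₹72,000) is divided into 3 shares of ₹24,000: Tobias's ₹24,000 share passes to Tobias's issue; Esperanza's ₹24,000 share passes to Esperanza's issue; Vidar's ₹24,000 share passes to Vidar's issue.
Tobias's share (₹24,000) is divided into 4 shares of ₹6,000: Osric, Marit, Jessamy, and Kofi each take ₹6,000.
Esperanza's share (₹24,000) is divided into 4 shares of ₹6,000: Valentina, Ione, Dario, and Fionn each take ₹6,000.
Vidar's share (₹24,000) is divided into 2 shares of ₹12,000: Mateus and Jarrah each take ₹12,000.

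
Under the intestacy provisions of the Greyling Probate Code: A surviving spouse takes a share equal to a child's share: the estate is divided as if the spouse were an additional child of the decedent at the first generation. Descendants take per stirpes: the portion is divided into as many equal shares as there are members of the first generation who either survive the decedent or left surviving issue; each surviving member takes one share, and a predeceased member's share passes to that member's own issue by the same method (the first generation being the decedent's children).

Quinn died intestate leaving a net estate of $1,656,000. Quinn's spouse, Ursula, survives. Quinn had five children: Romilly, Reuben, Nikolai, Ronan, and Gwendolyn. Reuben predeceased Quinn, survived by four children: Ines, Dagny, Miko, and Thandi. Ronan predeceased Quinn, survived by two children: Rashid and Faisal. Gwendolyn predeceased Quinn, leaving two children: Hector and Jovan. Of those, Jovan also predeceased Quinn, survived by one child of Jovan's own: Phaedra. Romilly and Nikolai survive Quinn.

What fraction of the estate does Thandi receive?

Thandi receives 1/24 of the estate.

The spouse counts as an additional share at the children's level, so there are 6 primary shares of $276,000. Ursula takes one such share ($276,000).
The children's combined portion ($1,380,000) is divided into 5 shares of $276,000: Romilly and Nikolai each take $276,000; Reuben's $276,000 share passes to Reuben's issue; Ronan's $276,000 share passes to Ronan's issue; Gwendolyn's $276,000 share passes to Gwendolyn's issue.
Reuben's share ($276,000) is divided into 4 shares of $69,000: Ines, Dagny, Miko, and Thandi each take $69,000.
Ronan's share ($276,000) is divided into 2 shares of $138,000: Rashid and Faisal each take $138,000.
Gwendolyn's share ($276,000) is divided into 2 shares of $138,000: Hector takes $138,000; Jovan's $138,000 share passes to Jovan's issue.
Jovan's share ($138,000) passes entirely to Phaedra.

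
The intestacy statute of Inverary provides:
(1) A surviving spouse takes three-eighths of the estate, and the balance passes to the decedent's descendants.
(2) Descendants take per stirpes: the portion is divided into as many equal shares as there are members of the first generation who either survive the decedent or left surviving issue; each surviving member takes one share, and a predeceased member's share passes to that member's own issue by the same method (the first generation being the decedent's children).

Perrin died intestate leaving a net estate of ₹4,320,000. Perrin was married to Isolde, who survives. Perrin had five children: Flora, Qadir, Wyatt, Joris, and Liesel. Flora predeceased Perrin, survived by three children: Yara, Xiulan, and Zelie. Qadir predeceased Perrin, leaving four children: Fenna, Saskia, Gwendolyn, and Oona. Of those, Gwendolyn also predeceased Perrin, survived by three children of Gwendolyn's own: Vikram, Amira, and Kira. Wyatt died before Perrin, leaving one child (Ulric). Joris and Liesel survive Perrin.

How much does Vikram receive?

Isolde takes three-eighths of ₹4,320,000 = ₹1,620,000. The remaining ₹2,700,000 passes to the descendants.
The descendants' portion (₹2,700,000) is divided into 5 shares of ₹540,000: Joris and Liesel each take ₹540,000; Flora's ₹540,000 share passes to Flora's issue; Qadir's ₹540,000 share passes to Qadir's issue; Wyatt's ₹540,000 share passes to Wyatt's issue.
Flora's share (₹540,000) is divided into 3 shares of ₹180,000: Yara, Xiulan, and Zelie each take ₹180,000.
Qadir's share (₹540,000) is divided into 4 shares of ₹135,000: Fenna, Saskia, and Oona each take ₹135,000; Gwendolyn's ₹135,000 share passes to Gwendolyn's issue.
Gwendolyn's share (₹135,000) is divided into 3 shares of ₹45,000: Vikram, Amira, and Kira each take ₹45,000.
Wyatt's share (₹540,000) passes entirely to Ulric.

Vikram receives ₹45,000.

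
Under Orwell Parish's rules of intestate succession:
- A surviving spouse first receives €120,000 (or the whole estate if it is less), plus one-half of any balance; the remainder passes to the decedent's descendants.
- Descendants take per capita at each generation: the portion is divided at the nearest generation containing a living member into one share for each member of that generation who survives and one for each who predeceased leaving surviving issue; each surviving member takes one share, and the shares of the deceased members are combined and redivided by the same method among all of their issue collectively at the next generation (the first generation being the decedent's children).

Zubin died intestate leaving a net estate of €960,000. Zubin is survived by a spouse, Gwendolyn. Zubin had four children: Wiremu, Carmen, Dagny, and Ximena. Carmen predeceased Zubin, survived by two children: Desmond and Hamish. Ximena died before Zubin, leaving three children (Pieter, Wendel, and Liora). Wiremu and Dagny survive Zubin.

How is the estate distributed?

Gwendolyn: €540,000; Wiremu: €105,000; Desmond: €42,000; Hamish: €42,000; Dagny: €105,000; Pieter: €42,000; Wendel: €42,000; Liora: €42,000

Gwendolyn first takes €120,000, leaving a balance of €840,000. Gwendolyn then takes one-half of the balance (€420,000), for a total of €540,000. The remaining €420,000 passes to the descendants.
The descendants' portion (€420,000) is divided at the children's generation into 4 shares of €105,000. Wiremu and Dagny each take €105,000. The 2 shares of the deceased (Carmen and Ximena) are combined into a pool of €210,000.
That pool (€210,000) is divided at the grandchildren's generation equally among Desmond, Hamish, Pieter, Wendel, and Liora: €42,000 each.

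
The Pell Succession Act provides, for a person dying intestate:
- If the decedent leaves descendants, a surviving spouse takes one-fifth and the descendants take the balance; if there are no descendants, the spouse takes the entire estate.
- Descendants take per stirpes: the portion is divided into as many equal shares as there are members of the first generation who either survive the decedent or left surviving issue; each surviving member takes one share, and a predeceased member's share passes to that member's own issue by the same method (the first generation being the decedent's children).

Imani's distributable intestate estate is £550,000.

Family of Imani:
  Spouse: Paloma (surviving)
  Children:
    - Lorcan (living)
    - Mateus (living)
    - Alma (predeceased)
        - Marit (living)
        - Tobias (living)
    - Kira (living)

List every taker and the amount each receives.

Paloma takes one-fifth of £550,000 = £110,000. The remaining £440,000 passes to the descendants.
The descendants' portion (£440,000) is divided into 4 shares of £110,000: Lorcan, Mateus, and Kira each take £110,000; Alma's £110,000 share passes to Alma's issue.
Alma's share (£110,000) is divided into 2 shares of £55,000: Marit and Tobias each take £55,000.

Paloma: £110,000; Lorcan: £110,000; Mateus: £110,000; Marit: £55,000; Tobias: £55,000; Kira: £110,000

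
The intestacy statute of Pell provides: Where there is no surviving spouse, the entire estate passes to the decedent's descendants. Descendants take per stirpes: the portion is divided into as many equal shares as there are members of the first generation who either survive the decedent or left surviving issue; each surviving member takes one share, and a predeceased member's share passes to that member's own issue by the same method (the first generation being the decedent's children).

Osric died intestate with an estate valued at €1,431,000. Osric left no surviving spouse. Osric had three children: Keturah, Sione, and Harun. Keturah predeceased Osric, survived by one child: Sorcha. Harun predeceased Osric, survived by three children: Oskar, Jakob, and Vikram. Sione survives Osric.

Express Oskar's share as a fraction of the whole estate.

Oskar receives 1/9 of the estate.

The entire €1,431,000 passes to the descendants.
That amount (€1,431,000) is divided into 3 shares of €477,000: Sione takes €477,000; Keturah's €477,000 share passes to Keturah's issue; Harun's €477,000 share passes to Harun's issue.
Keturah's share (€477,000) passes entirely to Sorcha.
Harun's share (€477,000) is divided into 3 shares of €159,000: Oskar, Jakob, and Vikram each take €159,000.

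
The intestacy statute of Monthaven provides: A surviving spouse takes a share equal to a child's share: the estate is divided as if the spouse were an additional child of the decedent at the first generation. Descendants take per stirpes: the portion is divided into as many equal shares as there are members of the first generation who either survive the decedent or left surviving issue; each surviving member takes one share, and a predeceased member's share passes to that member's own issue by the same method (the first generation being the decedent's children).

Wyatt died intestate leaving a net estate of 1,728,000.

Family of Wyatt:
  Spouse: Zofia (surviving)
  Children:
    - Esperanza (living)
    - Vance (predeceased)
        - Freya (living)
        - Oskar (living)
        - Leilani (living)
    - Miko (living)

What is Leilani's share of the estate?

The spouse counts as an additional share at the children's level, so there are 4 primary shares of 432,000. Zofia takes one such share (432,000).
The children's combined portion (1,296,000) is divided into 3 shares of 432,000: Esperanza and Miko each take 432,000; Vance's 432,000 share passes to Vance's issue.
Vance's share (432,000) is divided into 3 shares of 144,000: Freya, Oskar, and Leilani each take 144,000.

Leilani receives 144,000.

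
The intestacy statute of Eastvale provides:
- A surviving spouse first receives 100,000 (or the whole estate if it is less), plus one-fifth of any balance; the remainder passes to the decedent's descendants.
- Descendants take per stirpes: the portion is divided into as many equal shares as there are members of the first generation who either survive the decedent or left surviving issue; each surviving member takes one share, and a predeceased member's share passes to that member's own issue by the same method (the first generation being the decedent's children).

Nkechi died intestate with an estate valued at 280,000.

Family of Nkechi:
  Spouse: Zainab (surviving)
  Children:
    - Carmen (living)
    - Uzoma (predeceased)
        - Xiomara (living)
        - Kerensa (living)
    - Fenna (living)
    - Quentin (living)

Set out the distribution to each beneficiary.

Zainab: 136,000; Carmen: 36,000; Xiomara: 18,000; Kerensa: 18,000; Fenna: 36,000; Quentin: 36,000

Zainab first takes 100,000, leaving a balance of 180,000. Zainab then takes one-fifth of the balance (36,000), for a total of 136,000. The remaining 144,000 passes to the descendants.
The descendants' portion (144,000) is divided into 4 shares of 36,000: Carmen, Fenna, and Quentin each take 36,000; Uzoma's 36,000 share passes to Uzoma's issue.
Uzoma's share (36,000) is divided into 2 shares of 18,000: Xiomara and Kerensa each take 18,000.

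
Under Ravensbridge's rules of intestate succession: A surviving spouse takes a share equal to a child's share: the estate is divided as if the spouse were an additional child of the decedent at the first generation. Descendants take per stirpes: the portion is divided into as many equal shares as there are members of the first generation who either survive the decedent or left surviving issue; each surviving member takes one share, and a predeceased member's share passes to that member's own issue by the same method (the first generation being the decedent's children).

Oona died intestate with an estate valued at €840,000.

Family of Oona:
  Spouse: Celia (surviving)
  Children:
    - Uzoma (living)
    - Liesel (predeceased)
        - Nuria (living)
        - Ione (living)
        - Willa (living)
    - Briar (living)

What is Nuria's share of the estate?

Nuria receives €70,000.

The spouse counts as an additional share at the children's level, so there are 4 primary shares of €210,000. Celia takes one such share (€210,000).
The children's combined portion (€630,000) is divided into 3 shares of €210,000: Uzoma and Briar each take €210,000; Liesel's €210,000 share passes to Liesel's issue.
Liesel's share (€210,000) is divided into 3 shares of €70,000: Nuria, Ione, and Willa each take €70,000.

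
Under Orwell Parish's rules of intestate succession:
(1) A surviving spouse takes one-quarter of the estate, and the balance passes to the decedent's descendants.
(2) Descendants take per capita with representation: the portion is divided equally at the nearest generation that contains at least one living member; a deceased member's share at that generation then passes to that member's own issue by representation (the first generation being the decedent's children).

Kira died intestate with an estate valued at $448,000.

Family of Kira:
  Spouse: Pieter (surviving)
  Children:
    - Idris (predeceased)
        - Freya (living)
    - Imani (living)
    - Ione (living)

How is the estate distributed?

Pieter takes one-quarter of $448,000 = $112,000. The remaining $336,000 passes to the descendants.
The descendants' portion ($336,000) is divided into 3 shares of $112,000: Imani and Ione each take $112,000; Idris's $112,000 share passes to Idris's issue.
Idris's share ($112,000) passes entirely to Freya.

Pieter: $112,000; Freya: $112,000; Imani: $112,000; Ione: $112,000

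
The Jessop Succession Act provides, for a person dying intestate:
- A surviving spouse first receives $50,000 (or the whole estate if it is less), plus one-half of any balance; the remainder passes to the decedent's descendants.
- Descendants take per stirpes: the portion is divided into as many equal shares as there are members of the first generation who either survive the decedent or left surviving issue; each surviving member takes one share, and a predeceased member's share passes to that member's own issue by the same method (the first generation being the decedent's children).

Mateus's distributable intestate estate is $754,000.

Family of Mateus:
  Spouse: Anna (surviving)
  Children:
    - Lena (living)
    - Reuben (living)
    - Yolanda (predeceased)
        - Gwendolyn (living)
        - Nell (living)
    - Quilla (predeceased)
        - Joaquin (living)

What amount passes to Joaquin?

Joaquin receives $88,000.

Anna first takes $50,000, leaving a balance of $704,000. Anna then takes one-half of the balance ($352,000), for a total of $402,000. The remaining $352,000 passes to the descendants.
The descendants' portion ($352,000) is divided into 4 shares of $88,000: Lena and Reuben each take $88,000; Yolanda's $88,000 share passes to Yolanda's issue; Quilla's $88,000 share passes to Quilla's issue.
Yolanda's share ($88,000) is divided into 2 shares of $44,000: Gwendolyn and Nell each take $44,000.
Quilla's share ($88,000) passes entirely to Joaquin.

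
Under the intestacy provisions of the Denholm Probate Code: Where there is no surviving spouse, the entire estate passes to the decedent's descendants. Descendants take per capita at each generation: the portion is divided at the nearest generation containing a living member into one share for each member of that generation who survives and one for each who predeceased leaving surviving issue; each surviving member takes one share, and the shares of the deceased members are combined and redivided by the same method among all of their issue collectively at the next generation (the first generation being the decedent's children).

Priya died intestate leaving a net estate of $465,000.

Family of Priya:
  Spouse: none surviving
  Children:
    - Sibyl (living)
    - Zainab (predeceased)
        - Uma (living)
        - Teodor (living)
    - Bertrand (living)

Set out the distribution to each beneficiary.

The entire $465,000 passes to the descendants.
That amount ($465,000) is divided at the children's generation into 3 shares of $155,000. Sibyl and Bertrand each take $155,000. The remaining share for the deceased Zainab ($155,000) is carried to the next generation.
That pool ($155,000) is divided at the grandchildren's generation equally among Uma and Teodor: $77,500 each.

Sibyl: $155,000; Uma: $77,500; Teodor: $77,500; Bertrand: $155,000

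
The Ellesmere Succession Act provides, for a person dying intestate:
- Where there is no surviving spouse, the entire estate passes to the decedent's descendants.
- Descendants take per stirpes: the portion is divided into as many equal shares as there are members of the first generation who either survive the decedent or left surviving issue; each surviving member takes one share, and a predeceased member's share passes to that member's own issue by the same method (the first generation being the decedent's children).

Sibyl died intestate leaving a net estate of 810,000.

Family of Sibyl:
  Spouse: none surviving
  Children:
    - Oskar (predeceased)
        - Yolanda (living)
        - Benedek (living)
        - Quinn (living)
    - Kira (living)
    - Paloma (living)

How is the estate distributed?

Yolanda: 90,000; Benedek: 90,000; Quinn: 90,000; Kira: 270,000; Paloma: 270,000

The entire 810,000 passes to the descendants.
That amount (810,000) is divided into 3 shares of 270,000: Kira and Paloma each take 270,000; Oskar's 270,000 share passes to Oskar's issue.
Oskar's share (270,000) is divided into 3 shares of 90,000: Yolanda, Benedek, and Quinn each take 90,000.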